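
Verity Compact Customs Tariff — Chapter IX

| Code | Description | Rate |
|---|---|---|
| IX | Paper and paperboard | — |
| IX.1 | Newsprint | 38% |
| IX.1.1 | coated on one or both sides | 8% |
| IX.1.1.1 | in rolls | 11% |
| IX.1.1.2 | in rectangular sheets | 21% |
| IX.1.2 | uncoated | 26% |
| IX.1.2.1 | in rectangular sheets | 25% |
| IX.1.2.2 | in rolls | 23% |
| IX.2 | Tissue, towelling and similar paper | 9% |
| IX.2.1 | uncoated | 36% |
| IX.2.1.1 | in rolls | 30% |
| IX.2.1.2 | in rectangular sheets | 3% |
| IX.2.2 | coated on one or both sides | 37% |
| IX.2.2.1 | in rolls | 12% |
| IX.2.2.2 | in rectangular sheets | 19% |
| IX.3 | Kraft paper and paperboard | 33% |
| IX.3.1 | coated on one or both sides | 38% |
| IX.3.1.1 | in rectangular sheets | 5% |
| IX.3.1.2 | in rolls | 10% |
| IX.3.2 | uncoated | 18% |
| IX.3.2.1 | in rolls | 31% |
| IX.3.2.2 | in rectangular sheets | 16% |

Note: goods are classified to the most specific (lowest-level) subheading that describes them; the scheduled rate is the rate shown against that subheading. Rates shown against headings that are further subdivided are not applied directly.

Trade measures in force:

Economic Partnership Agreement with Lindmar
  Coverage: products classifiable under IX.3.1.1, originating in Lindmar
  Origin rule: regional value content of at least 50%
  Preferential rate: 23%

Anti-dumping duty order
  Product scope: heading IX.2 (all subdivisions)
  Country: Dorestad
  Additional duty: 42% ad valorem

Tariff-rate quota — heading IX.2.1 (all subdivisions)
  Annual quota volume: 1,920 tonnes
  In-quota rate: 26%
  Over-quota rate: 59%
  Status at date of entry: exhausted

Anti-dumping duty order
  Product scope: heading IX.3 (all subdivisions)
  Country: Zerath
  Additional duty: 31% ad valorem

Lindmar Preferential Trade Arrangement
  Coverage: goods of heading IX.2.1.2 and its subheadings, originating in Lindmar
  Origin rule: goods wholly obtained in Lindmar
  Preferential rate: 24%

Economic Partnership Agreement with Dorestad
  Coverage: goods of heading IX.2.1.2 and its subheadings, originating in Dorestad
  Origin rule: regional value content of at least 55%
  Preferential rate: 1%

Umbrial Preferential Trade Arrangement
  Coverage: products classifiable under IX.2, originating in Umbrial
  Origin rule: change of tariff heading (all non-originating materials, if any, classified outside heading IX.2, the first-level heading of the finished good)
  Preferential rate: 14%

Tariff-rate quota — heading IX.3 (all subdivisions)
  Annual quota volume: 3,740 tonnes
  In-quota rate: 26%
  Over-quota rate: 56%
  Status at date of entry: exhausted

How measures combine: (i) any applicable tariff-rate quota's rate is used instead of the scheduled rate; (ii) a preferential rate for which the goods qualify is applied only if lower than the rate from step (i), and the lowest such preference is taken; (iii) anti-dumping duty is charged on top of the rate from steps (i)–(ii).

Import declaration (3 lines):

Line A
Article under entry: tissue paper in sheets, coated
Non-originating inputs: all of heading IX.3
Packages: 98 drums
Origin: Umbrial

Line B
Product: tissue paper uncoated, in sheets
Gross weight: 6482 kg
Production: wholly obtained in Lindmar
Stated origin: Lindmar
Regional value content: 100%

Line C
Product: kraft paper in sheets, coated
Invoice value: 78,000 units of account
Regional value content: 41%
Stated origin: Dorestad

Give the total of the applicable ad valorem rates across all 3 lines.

94%

Line A: tissue paper → IX.2; coated → IX.2.2; in sheets → IX.2.2.2. Scheduled 19%. Umbrial agreement on IX.2: CTH met → 14% available; preferential 14%. → 14%.
Line B: tissue paper → IX.2; uncoated → IX.2.1; in sheets → IX.2.1.2. Scheduled 3%. quota on IX.2.1 exhausted → over-quota 59%; Lindmar agreement on IX.3.1.1: IX.2.1.2 not covered; Lindmar agreement on IX.2.1.2: wholly obtained → 24% available; preferential 24%. → 24%.
Line C: kraft paper → IX.3; coated → IX.3.1; in sheets → IX.3.1.1. Scheduled 5%. quota on IX.3 exhausted → over-quota 56%; Dorestad agreement on IX.2.1.2: IX.3.1.1 not covered. → 56%.
Sum: 14% + 24% + 56% = 94%.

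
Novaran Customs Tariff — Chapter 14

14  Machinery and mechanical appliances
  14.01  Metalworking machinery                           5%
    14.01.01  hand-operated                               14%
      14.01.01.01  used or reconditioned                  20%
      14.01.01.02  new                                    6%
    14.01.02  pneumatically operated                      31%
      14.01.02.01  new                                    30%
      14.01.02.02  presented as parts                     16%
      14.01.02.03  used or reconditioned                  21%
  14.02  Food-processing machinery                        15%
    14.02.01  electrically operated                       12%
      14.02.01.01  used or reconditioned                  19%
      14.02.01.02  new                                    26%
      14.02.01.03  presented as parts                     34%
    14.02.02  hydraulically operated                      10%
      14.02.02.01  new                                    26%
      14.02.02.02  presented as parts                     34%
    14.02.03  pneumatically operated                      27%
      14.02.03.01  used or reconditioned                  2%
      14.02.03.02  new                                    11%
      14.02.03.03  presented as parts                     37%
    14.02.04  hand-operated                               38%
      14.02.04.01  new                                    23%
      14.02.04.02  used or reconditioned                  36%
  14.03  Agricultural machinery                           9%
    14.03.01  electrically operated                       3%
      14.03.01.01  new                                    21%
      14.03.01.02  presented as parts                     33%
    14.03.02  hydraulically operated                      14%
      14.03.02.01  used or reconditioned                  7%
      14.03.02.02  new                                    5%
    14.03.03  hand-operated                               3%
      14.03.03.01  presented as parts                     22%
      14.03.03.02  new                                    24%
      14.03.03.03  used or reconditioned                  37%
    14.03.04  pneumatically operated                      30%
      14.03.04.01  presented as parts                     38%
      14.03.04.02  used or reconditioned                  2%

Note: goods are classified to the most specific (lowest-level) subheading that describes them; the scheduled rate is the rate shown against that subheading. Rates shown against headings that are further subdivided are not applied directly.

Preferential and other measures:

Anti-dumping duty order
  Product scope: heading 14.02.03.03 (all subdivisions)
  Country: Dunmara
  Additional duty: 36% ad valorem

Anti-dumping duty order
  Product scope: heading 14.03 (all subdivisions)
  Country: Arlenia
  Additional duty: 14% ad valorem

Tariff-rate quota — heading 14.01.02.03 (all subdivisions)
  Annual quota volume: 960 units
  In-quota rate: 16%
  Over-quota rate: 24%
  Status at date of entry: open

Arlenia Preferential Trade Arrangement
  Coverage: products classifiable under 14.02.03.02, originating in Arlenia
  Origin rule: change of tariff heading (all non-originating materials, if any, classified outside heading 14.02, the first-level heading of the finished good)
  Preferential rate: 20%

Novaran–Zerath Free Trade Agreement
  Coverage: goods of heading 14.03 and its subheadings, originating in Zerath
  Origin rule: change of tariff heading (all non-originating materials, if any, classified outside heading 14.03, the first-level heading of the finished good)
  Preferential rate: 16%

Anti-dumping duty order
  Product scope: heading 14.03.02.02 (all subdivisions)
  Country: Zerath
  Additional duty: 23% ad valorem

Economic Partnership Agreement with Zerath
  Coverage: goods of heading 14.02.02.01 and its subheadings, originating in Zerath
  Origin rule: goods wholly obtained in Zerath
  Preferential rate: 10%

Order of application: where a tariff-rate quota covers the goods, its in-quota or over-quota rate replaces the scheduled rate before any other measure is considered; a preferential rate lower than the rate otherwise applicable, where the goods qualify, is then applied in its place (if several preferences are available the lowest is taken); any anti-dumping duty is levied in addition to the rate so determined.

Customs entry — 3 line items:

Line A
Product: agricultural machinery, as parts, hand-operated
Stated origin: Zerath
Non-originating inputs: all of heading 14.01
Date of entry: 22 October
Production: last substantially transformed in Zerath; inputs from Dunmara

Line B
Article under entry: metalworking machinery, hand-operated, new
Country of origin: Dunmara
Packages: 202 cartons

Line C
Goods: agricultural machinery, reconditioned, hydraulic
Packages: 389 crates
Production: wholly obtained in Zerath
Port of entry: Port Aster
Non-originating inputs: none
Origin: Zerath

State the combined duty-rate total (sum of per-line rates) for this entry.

29%

Line A: agricultural → 14.03; hand-operated → 14.03.03; as parts → 14.03.03.01. Scheduled 22%. Zerath agreement on 14.03: CTH met → 16% available; Zerath agreement on 14.02.02.01: 14.03.03.01 not covered; preferential 16%. → 16%.
Line B: metalworking → 14.01; hand-operated → 14.01.01; new → 14.01.01.02. Scheduled 6%. No special measure applies. → 6%.
Line C: agricultural → 14.03; hydraulic → 14.03.02; reconditioned → 14.03.02.01. Scheduled 7%. Zerath agreement on 14.03: CTH met → 16% available; Zerath agreement on 14.02.02.01: 14.03.02.01 not covered; preference 16% not lower than 7% → no reduction. → 7%.
Sum: 16% + 6% + 7% = 29%.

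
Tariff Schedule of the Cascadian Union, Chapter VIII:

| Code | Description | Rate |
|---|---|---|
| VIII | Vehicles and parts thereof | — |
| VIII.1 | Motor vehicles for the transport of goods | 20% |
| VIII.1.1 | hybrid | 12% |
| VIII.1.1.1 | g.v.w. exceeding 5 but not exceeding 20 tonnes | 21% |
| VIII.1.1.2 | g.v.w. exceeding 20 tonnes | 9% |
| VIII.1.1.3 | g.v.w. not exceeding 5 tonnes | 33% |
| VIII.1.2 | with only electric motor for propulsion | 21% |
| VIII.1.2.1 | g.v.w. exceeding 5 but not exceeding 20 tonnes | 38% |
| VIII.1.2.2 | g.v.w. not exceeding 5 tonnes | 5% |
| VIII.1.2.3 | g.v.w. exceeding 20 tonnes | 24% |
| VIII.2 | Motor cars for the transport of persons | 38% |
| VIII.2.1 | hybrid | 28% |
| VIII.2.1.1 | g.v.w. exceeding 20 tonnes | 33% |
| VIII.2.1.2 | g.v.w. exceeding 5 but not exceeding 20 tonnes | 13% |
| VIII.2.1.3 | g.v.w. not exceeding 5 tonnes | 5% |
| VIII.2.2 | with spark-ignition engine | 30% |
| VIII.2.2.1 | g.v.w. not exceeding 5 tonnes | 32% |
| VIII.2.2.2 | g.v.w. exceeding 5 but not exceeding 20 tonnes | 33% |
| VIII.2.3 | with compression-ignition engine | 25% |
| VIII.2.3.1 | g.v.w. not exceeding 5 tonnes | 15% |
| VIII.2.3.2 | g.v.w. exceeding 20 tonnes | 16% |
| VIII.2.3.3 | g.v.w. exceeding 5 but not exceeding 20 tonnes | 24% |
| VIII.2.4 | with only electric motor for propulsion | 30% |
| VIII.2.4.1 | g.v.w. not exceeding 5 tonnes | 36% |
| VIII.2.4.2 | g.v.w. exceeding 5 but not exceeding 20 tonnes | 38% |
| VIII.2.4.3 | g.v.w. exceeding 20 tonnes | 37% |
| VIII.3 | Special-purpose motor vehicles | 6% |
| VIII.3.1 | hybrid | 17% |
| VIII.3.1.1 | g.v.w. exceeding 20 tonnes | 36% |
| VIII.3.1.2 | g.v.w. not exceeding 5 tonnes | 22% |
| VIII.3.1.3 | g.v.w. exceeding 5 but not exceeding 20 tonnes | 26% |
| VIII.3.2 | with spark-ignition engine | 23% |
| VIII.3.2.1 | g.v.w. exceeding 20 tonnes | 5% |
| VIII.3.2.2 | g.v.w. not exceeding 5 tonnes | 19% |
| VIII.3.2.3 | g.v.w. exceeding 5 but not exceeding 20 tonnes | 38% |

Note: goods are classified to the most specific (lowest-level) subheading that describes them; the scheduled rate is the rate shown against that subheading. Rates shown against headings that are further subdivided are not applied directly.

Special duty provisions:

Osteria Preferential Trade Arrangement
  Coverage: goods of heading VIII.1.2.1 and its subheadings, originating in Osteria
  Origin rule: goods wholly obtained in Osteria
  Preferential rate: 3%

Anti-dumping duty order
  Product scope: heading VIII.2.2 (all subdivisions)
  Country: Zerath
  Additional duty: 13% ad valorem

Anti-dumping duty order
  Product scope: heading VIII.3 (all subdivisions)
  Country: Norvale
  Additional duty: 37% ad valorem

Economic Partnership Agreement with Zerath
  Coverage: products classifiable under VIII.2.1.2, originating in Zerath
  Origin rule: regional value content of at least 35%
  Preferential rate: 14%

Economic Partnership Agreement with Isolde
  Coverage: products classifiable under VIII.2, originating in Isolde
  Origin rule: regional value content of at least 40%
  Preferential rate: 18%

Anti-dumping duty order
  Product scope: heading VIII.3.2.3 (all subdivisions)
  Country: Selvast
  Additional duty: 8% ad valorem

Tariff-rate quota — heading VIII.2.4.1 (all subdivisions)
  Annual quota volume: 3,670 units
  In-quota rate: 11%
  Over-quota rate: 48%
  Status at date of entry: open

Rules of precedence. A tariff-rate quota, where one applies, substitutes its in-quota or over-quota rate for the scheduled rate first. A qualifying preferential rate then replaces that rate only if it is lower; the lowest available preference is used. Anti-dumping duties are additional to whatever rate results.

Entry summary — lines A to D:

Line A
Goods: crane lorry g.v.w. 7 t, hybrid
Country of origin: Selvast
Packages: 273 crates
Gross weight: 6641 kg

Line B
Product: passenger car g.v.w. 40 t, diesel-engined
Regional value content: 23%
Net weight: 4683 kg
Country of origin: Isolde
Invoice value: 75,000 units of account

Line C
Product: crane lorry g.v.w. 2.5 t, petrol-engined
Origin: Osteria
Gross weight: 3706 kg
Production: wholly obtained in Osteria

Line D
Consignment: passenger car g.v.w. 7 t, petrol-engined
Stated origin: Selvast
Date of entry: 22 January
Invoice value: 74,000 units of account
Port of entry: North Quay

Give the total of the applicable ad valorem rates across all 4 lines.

Line A: crane lorry → VIII.3; hybrid → VIII.3.1; g.v.w. 7 t → VIII.3.1.3. Scheduled 26%. No special measure applies. → 26%.
Line B: passenger car → VIII.2; diesel-engined → VIII.2.3; g.v.w. 40 t → VIII.2.3.2. Scheduled 16%. Isolde agreement on VIII.2: RVC < 40%. → 16%.
Line C: crane lorry → VIII.3; petrol-engined → VIII.3.2; g.v.w. 2.5 t → VIII.3.2.2. Scheduled 19%. Osteria agreement on VIII.1.2.1: VIII.3.2.2 not covered. → 19%.
Line D: passenger car → VIII.2; petrol-engined → VIII.2.2; g.v.w. 7 t → VIII.2.2.2. Scheduled 33%. No special measure applies. → 33%.
Sum: 26% + 16% + 19% + 33% = 94%.

94%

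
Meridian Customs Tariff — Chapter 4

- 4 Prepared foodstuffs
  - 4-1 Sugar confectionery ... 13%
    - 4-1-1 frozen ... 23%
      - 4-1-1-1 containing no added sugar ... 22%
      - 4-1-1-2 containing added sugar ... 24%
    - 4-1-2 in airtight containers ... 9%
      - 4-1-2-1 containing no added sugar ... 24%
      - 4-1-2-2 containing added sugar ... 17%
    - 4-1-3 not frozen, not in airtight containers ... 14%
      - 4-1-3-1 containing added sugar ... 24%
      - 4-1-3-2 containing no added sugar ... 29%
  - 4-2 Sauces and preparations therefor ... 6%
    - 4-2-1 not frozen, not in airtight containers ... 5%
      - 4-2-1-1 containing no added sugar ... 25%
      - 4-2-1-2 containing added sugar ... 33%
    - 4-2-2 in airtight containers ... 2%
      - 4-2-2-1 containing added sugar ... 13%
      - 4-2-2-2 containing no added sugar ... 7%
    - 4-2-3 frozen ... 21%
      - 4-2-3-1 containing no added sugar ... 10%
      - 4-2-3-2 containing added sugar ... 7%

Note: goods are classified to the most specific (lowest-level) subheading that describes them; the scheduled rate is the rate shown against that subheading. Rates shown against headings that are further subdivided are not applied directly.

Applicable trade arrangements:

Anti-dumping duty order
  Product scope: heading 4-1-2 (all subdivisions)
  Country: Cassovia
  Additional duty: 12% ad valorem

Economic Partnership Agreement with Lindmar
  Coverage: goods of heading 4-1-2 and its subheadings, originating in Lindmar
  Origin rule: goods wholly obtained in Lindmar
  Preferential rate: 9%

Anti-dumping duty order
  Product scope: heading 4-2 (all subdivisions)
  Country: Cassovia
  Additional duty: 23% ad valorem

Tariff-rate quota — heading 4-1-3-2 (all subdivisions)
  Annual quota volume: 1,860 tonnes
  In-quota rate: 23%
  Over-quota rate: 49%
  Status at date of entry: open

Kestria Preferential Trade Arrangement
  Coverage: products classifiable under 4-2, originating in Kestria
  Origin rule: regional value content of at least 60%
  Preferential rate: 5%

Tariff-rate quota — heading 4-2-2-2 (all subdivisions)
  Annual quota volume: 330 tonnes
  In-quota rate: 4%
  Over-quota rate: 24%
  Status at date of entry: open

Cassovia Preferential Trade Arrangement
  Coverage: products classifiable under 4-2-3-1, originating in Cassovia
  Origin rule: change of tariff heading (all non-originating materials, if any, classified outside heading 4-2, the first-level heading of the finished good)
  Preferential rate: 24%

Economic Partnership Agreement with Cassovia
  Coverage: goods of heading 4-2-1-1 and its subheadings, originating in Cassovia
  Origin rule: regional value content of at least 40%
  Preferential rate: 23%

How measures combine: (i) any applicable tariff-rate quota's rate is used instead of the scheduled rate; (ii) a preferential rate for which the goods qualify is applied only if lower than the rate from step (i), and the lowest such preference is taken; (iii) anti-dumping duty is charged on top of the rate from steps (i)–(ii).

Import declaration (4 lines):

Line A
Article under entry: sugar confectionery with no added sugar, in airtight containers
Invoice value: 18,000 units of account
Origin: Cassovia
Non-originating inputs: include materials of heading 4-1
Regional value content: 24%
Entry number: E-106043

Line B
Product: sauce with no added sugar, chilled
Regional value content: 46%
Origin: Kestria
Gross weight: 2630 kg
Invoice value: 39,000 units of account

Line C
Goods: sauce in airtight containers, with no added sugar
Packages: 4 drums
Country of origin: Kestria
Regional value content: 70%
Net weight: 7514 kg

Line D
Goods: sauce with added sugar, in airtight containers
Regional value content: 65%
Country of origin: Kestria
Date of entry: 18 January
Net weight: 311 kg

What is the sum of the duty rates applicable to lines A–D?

Line A: sugar confectionery → 4-1; in airtight containers → 4-1-2; with no added sugar → 4-1-2-1. Scheduled 24%. Cassovia agreement on 4-2-3-1: 4-1-2-1 not covered; Cassovia agreement on 4-2-1-1: 4-1-2-1 not covered; anti-dumping (Cassovia, 4-1-2): +12%; total 24% + 12% = 36%. → 36%.
Line B: sauce → 4-2; chilled → 4-2-1; with no added sugar → 4-2-1-1. Scheduled 25%. Kestria agreement on 4-2: RVC < 60%. → 25%.
Line C: sauce → 4-2; in airtight containers → 4-2-2; with no added sugar → 4-2-2-2. Scheduled 7%. quota on 4-2-2-2 open → in-quota 4%; Kestria agreement on 4-2: RVC ≥ 60% → 5% available; preference 5% not lower than 4% → no reduction. → 4%.
Line D: sauce → 4-2; in airtight containers → 4-2-2; with added sugar → 4-2-2-1. Scheduled 13%. Kestria agreement on 4-2: RVC ≥ 60% → 5% available; preferential 5%. → 5%.
Sum: 36% + 25% + 4% + 5% = 70%.

70%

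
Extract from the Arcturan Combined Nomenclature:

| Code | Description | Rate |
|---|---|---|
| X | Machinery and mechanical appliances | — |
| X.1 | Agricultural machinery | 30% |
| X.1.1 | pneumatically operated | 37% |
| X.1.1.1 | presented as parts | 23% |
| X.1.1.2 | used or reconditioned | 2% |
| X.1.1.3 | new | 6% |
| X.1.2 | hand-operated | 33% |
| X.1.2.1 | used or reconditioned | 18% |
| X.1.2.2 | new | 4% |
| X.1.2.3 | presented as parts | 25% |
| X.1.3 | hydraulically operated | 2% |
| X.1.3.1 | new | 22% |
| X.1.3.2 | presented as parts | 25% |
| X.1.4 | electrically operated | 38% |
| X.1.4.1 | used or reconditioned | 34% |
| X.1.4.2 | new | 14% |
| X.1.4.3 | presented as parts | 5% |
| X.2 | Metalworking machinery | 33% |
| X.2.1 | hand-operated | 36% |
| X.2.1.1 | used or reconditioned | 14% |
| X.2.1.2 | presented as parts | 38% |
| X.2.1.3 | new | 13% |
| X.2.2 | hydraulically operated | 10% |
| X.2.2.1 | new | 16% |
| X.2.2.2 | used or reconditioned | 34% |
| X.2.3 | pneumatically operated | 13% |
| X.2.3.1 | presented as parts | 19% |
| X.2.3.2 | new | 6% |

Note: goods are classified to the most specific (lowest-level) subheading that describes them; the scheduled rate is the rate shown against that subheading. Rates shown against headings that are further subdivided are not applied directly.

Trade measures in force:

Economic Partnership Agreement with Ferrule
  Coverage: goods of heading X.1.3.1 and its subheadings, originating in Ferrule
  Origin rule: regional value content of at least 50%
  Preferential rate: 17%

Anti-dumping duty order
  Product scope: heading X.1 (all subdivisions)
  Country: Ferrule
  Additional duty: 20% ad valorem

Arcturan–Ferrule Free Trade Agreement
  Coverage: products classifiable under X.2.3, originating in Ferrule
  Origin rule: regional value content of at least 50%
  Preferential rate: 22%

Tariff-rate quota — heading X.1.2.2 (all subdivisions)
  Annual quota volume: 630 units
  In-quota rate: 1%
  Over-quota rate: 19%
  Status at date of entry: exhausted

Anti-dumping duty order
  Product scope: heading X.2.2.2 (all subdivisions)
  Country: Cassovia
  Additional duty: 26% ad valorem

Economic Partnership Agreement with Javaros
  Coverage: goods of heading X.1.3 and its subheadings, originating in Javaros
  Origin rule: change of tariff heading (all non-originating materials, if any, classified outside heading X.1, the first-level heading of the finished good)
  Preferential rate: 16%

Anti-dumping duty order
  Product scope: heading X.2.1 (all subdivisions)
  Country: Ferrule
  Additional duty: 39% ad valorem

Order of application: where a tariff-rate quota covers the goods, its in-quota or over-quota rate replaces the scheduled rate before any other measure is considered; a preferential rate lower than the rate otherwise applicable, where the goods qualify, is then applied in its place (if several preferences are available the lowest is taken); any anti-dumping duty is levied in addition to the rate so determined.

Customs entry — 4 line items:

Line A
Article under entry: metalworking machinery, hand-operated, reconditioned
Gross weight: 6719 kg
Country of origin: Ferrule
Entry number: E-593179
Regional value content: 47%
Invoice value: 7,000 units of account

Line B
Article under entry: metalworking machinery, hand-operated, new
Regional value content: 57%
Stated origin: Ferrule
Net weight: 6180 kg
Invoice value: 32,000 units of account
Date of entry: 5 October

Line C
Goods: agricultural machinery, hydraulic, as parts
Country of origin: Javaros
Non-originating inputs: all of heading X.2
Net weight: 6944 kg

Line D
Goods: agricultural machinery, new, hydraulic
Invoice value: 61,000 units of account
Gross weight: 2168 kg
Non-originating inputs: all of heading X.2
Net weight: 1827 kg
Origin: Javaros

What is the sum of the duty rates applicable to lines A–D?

Line A: metalworking → X.2; hand-operated → X.2.1; reconditioned → X.2.1.1. Scheduled 14%. Ferrule agreement on X.1.3.1: X.2.1.1 not covered; Ferrule agreement on X.2.3: X.2.1.1 not covered; anti-dumping (Ferrule, X.2.1): +39%; total 14% + 39% = 53%. → 53%.
Line B: metalworking → X.2; hand-operated → X.2.1; new → X.2.1.3. Scheduled 13%. Ferrule agreement on X.1.3.1: X.2.1.3 not covered; Ferrule agreement on X.2.3: X.2.1.3 not covered; anti-dumping (Ferrule, X.2.1): +39%; total 13% + 39% = 52%. → 52%.
Line C: agricultural → X.1; hydraulic → X.1.3; as parts → X.1.3.2. Scheduled 25%. Javaros agreement on X.1.3: CTH met → 16% available; preferential 16%. → 16%.
Line D: agricultural → X.1; hydraulic → X.1.3; new → X.1.3.1. Scheduled 22%. Javaros agreement on X.1.3: CTH met → 16% available; preferential 16%. → 16%.
Sum: 53% + 52% + 16% + 16% = 137%.

137%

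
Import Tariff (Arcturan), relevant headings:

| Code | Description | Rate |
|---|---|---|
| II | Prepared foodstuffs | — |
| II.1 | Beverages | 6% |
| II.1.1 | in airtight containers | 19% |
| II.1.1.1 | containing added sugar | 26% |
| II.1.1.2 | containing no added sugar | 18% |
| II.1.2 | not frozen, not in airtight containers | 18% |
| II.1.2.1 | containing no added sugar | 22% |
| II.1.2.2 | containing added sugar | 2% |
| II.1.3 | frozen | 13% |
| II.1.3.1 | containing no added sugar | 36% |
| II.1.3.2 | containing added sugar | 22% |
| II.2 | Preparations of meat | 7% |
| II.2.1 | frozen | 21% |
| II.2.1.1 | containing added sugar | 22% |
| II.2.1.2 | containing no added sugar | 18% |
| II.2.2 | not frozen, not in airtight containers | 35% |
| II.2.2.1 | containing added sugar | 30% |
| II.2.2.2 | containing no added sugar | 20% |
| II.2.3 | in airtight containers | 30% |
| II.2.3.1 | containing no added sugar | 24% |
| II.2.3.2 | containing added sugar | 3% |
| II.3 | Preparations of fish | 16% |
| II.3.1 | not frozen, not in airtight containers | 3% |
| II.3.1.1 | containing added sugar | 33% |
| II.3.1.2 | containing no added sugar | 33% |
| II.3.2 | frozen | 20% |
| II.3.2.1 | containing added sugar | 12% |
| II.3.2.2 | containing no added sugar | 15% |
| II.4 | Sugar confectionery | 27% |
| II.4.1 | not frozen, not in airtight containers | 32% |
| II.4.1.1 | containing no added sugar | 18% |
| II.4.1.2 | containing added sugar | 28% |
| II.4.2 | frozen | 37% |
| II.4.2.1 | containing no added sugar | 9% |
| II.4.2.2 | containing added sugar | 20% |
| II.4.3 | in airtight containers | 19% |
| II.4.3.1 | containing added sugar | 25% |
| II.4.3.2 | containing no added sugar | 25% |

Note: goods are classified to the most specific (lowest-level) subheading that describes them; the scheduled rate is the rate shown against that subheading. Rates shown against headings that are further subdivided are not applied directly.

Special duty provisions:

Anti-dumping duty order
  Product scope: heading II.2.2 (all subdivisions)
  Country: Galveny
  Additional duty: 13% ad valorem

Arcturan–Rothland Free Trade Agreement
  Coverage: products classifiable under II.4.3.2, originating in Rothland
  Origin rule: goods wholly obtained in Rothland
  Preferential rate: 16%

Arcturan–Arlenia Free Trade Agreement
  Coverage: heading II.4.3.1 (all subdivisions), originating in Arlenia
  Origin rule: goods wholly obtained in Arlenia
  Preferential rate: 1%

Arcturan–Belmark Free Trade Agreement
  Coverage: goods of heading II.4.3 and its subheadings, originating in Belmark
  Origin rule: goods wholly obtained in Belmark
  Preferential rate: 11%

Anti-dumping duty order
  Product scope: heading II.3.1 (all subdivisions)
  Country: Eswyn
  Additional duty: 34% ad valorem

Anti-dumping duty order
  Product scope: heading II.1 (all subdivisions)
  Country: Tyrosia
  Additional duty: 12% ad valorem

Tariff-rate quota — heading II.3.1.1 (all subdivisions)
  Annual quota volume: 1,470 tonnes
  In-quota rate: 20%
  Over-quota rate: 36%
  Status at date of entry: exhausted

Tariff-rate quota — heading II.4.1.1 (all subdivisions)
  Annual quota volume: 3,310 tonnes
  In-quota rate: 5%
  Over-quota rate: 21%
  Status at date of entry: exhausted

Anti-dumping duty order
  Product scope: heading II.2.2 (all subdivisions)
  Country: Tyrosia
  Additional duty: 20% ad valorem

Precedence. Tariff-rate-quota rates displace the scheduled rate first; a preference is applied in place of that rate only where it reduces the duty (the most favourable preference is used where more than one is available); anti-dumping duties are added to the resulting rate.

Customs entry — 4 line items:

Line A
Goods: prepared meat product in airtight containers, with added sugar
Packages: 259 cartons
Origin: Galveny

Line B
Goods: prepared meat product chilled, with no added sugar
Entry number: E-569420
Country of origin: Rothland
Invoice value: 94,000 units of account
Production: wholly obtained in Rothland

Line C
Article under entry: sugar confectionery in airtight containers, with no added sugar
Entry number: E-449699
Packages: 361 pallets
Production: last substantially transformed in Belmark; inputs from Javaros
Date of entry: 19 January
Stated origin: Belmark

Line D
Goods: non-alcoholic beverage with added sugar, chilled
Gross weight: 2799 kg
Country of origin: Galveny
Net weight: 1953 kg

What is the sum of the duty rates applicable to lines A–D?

Line A: prepared meat product → II.2; in airtight containers → II.2.3; with added sugar → II.2.3.2. Scheduled 3%. No special measure applies. → 3%.
Line B: prepared meat product → II.2; chilled → II.2.2; with no added sugar → II.2.2.2. Scheduled 20%. Rothland agreement on II.4.3.2: II.2.2.2 not covered. → 20%.
Line C: sugar confectionery → II.4; in airtight containers → II.4.3; with no added sugar → II.4.3.2. Scheduled 25%. Belmark agreement on II.4.3: not wholly obtained. → 25%.
Line D: non-alcoholic beverage → II.1; chilled → II.1.2; with added sugar → II.1.2.2. Scheduled 2%. No special measure applies. → 2%.
Sum: 3% + 20% + 25% + 2% = 50%.

50%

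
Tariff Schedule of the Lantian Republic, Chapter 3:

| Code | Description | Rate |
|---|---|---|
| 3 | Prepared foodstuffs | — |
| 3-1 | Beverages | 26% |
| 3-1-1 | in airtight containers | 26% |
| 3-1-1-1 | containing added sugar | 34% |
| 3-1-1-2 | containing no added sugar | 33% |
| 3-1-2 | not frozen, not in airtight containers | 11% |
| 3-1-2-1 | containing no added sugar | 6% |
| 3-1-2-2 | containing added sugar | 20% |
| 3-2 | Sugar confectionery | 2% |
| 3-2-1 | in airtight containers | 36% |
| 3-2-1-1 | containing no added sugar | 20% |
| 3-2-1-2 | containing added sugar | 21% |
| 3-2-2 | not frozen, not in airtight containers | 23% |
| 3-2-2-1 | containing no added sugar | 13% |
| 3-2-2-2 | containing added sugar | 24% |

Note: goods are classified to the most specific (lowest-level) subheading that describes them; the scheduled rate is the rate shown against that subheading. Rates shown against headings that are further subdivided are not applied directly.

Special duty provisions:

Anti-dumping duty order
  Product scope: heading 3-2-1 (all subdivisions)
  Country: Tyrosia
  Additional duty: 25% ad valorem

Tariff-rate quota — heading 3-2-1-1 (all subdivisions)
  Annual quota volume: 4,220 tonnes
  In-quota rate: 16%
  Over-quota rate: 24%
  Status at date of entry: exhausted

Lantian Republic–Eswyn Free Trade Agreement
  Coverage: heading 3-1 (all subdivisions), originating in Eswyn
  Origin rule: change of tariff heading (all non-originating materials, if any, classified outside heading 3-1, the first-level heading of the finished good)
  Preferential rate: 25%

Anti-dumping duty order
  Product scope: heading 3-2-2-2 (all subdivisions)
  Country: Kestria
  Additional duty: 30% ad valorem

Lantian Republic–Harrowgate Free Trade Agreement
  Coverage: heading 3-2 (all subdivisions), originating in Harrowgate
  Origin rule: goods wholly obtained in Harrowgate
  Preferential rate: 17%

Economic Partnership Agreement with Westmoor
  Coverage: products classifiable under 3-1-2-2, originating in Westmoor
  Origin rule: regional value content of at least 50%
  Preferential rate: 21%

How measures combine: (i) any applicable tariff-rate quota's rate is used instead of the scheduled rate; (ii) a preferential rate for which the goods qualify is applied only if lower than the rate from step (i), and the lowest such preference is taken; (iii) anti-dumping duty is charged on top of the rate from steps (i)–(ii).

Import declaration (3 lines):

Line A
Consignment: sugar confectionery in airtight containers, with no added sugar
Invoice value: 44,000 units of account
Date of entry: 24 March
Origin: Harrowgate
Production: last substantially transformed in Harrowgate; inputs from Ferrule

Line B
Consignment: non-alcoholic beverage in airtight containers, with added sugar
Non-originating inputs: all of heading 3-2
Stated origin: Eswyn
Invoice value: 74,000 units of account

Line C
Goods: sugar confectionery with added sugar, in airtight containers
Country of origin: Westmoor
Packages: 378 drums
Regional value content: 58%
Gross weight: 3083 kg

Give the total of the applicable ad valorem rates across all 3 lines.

Line A: sugar confectionery → 3-2; in airtight containers → 3-2-1; with no added sugar → 3-2-1-1. Scheduled 20%. quota on 3-2-1-1 exhausted → over-quota 24%; Harrowgate agreement on 3-2: not wholly obtained. → 24%.
Line B: non-alcoholic beverage → 3-1; in airtight containers → 3-1-1; with added sugar → 3-1-1-1. Scheduled 34%. Eswyn agreement on 3-1: CTH met → 25% available; preferential 25%. → 25%.
Line C: sugar confectionery → 3-2; in airtight containers → 3-2-1; with added sugar → 3-2-1-2. Scheduled 21%. Westmoor agreement on 3-1-2-2: 3-2-1-2 not covered. → 21%.
Sum: 24% + 25% + 21% = 70%.

70%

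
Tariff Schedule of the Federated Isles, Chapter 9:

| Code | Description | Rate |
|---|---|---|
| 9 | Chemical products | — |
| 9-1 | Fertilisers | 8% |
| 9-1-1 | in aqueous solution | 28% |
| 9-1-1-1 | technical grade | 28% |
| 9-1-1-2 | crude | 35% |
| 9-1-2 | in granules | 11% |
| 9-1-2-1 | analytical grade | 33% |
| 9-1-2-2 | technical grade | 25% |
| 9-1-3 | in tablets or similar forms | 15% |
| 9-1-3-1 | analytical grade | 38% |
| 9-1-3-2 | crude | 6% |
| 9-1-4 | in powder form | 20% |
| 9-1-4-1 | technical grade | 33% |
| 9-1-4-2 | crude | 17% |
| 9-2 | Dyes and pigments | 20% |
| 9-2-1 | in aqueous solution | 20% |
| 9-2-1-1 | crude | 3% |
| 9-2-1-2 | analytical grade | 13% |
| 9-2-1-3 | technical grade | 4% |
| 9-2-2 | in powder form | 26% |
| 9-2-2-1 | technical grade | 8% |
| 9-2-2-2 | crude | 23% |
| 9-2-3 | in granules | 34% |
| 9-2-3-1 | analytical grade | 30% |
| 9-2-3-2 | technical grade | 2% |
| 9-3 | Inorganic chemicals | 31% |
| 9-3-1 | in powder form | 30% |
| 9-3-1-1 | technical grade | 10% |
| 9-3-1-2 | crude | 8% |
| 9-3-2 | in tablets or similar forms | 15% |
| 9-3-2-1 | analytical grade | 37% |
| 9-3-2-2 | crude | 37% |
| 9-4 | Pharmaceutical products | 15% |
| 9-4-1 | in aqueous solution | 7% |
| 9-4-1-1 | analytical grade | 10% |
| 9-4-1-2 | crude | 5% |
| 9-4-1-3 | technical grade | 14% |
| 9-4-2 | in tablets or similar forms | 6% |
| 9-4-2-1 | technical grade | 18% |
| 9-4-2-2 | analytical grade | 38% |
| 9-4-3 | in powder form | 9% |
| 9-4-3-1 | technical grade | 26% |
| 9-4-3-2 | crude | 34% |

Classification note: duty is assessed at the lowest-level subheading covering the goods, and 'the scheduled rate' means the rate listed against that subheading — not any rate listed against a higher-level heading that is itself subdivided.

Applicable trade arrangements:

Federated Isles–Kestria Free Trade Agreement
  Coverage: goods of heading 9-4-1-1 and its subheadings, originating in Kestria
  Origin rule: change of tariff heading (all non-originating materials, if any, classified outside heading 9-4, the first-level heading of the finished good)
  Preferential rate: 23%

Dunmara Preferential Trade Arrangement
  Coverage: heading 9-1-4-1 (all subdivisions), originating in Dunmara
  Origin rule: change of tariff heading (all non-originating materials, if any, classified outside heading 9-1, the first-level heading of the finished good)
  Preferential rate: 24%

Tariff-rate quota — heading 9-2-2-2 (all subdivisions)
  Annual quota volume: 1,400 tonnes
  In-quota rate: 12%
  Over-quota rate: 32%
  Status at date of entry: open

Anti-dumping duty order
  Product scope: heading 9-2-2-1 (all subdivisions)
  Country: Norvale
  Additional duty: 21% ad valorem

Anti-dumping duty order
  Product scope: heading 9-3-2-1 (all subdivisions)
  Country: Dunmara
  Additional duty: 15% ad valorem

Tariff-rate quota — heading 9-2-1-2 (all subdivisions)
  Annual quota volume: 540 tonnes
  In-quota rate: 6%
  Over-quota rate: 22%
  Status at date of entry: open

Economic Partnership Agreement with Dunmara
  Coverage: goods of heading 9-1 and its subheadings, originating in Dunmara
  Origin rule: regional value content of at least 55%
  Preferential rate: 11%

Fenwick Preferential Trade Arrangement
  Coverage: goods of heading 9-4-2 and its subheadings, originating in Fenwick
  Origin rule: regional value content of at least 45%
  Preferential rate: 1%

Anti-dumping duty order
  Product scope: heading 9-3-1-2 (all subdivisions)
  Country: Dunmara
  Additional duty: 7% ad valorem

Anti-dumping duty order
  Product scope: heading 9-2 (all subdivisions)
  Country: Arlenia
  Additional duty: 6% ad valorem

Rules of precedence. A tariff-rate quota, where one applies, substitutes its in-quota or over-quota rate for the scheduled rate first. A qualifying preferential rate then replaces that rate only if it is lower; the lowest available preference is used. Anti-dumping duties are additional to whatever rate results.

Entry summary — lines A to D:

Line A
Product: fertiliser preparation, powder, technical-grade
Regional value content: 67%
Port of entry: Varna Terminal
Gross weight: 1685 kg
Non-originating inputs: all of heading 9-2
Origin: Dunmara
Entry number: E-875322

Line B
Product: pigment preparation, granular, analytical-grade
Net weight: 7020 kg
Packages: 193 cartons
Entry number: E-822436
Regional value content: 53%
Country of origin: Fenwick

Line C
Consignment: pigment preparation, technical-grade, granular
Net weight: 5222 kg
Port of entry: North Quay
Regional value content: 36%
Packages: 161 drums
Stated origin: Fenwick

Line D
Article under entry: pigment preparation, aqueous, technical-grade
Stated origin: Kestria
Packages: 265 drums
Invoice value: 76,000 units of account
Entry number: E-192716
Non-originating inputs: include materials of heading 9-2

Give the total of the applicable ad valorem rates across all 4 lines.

47%

Line A: fertiliser → 9-1; powder → 9-1-4; technical-grade → 9-1-4-1. Scheduled 33%. Dunmara agreement on 9-1-4-1: CTH met → 24% available; Dunmara agreement on 9-1: RVC ≥ 55% → 11% available; preferential 11%. → 11%.
Line B: pigment → 9-2; granular → 9-2-3; analytical-grade → 9-2-3-1. Scheduled 30%. Fenwick agreement on 9-4-2: 9-2-3-1 not covered. → 30%.
Line C: pigment → 9-2; granular → 9-2-3; technical-grade → 9-2-3-2. Scheduled 2%. Fenwick agreement on 9-4-2: 9-2-3-2 not covered. → 2%.
Line D: pigment → 9-2; aqueous → 9-2-1; technical-grade → 9-2-1-3. Scheduled 4%. Kestria agreement on 9-4-1-1: 9-2-1-3 not covered. → 4%.
Sum: 11% + 30% + 2% + 4% = 47%.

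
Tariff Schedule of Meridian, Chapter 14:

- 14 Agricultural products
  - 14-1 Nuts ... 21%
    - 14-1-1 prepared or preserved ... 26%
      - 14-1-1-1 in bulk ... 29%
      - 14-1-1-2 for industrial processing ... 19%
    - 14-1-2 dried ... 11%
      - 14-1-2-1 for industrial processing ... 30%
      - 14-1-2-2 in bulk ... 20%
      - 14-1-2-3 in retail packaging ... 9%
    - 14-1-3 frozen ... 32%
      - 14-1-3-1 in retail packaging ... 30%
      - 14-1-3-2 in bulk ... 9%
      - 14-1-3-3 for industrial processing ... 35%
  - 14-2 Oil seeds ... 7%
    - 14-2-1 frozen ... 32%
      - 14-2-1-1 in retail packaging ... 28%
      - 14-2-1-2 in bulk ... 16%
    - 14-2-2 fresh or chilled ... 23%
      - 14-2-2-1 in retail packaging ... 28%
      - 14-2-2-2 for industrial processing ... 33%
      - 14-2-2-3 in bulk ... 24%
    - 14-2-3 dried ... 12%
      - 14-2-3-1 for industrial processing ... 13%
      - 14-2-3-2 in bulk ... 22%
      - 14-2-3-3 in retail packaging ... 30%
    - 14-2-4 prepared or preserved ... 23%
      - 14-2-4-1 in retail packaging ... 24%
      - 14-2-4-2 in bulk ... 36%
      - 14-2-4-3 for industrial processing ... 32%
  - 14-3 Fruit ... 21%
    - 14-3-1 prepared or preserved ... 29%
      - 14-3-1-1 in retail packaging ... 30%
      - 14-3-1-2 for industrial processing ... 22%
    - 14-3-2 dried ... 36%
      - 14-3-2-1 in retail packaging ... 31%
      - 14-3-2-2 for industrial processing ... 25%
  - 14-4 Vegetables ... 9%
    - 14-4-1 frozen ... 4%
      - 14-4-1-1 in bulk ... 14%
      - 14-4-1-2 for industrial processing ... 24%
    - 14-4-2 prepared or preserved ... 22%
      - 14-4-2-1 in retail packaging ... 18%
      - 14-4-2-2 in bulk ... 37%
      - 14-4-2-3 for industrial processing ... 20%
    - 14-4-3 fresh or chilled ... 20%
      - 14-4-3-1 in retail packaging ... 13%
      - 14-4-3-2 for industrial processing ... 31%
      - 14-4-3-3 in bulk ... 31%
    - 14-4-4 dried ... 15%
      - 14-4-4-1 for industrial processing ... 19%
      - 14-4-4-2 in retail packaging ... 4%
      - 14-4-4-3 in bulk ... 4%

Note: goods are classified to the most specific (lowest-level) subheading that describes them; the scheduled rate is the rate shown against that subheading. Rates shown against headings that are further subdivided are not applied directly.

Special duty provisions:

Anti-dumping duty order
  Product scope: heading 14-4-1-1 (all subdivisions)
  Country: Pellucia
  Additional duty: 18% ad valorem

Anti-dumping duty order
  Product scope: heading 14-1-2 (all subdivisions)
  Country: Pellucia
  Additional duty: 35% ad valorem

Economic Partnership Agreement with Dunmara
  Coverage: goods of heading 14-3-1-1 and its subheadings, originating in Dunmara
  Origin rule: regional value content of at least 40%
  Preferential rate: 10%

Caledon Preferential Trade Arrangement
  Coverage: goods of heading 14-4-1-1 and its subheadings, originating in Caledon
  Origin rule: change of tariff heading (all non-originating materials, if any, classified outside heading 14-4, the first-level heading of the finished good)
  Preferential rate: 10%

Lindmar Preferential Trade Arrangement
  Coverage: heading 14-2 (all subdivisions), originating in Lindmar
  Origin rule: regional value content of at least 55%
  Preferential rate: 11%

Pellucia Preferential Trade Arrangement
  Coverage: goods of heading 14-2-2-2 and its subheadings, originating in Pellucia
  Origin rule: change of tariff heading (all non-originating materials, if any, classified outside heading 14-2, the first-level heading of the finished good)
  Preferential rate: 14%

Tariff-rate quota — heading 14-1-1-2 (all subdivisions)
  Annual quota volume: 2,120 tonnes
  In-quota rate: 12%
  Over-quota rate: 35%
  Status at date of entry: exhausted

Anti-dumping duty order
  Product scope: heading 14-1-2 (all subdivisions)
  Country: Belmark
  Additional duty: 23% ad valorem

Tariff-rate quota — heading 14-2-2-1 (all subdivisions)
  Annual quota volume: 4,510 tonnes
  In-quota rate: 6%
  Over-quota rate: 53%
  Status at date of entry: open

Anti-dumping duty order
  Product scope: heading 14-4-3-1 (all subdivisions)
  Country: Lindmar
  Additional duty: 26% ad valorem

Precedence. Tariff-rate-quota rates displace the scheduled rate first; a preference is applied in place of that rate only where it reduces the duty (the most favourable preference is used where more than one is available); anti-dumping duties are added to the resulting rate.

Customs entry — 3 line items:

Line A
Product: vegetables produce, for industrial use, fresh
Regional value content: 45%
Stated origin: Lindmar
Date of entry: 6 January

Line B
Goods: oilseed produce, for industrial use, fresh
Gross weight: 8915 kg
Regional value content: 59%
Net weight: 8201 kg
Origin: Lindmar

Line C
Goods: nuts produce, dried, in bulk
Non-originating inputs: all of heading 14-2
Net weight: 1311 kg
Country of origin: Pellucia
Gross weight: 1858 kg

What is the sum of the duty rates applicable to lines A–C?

Line A: vegetables → 14-4; fresh → 14-4-3; for industrial use → 14-4-3-2. Scheduled 31%. Lindmar agreement on 14-2: 14-4-3-2 not covered. → 31%.
Line B: oilseed → 14-2; fresh → 14-2-2; for industrial use → 14-2-2-2. Scheduled 33%. Lindmar agreement on 14-2: RVC ≥ 55% → 11% available; preferential 11%. → 11%.
Line C: nuts → 14-1; dried → 14-1-2; in bulk → 14-1-2-2. Scheduled 20%. Pellucia agreement on 14-2-2-2: 14-1-2-2 not covered; anti-dumping (Pellucia, 14-1-2): +35%; total 20% + 35% = 55%. → 55%.
Sum: 31% + 11% + 55% = 97%.

97%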